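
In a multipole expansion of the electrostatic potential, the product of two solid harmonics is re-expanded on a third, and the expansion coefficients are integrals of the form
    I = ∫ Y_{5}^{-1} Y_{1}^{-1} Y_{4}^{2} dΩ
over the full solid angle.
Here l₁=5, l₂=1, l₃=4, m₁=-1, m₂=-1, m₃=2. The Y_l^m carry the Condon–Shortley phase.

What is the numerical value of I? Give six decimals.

-0.120286

Checks pass: Σm=0; 10 even; l₃=4∈[4,6].
(2·5+1)(2·1+1)(2·4+1) = 297
Δ: 2! 8! 0! / 11! → 1/495
sum: t=1:−1/576 = -1/576
3j²(5 1 4; 0 0 0) = Δ·Π!·Σ² = 5/99  (sign -1)
sum: t=0:+1/2880 = 1/2880
3j²(5 1 4; -1 -1 2) = Δ·Π!·Σ² = 2/165  (sign +1)
combine: 4πI² = 297·5/99·2/165 = 2/11
take √, sign -1: I = -0.12028562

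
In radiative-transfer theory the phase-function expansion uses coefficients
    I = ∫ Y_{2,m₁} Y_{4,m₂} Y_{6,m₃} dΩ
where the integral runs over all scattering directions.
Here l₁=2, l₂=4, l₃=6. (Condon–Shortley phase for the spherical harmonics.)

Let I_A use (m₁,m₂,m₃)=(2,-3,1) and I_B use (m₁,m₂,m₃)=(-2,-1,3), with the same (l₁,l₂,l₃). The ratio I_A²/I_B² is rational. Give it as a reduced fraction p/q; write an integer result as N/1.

Same 2,4,6: normalisation and zero-m 3j drop out of the ratio.
A: Δ: 0! 4! 8! / 13! → 1/6435; sum: t=0:+1/120960 = 1/120960; 3j²(2 4 6; 2 -3 1) = Δ·Π!·Σ² = 1/1287  (sign -1)
B: Δ: 0! 4! 8! / 13! → 1/6435; sum: t=0:+1/17280 = 1/17280; 3j²(2 4 6; -2 -1 3) = Δ·Π!·Σ² = 14/715  (sign -1)
I_A²/I_B² = (1/1287)/(14/715) = 5/126

5/126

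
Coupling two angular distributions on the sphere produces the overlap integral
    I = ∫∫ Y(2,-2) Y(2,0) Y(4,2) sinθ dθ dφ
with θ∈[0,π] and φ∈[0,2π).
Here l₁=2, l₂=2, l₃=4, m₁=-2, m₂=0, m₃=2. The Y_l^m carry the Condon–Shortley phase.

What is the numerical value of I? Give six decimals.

0.156078

Checks pass: Σm=0; 8 even; l₃=4∈[0,4].
(2·2+1)(2·2+1)(2·4+1) = 225
Δ: 0! 4! 4! / 9! → 1/630
sum: t=0:+1/16 = 1/16
3j²(2 2 4; 0 0 0) = Δ·Π!·Σ² = 2/35  (sign +1)
sum: t=0:+1/96 = 1/96
3j²(2 2 4; -2 0 2) = Δ·Π!·Σ² = 1/42  (sign +1)
combine: 4πI² = 225·2/35·1/42 = 15/49
take √, sign +1: I = 0.15607835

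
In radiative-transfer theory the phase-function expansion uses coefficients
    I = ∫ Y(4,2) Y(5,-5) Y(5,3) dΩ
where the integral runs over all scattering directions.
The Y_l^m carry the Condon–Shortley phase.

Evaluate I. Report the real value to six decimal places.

m-sum 0 ✓  L=14 even ✓  1≤5≤9 ✓
Π(2lᵢ+1) = 9×11×11 = 1089
triangle coeff Δ(4,5,5) = 1/3153150
Σ_t [0,4]: t=0:+1/69120 t=1:−1/1728 t=2:+1/576 t=3:−1/1728 t=4:+1/69120 = 7/11520
(3j)²=2/143 [(4 5 5; 0 0 0)], sign=-1
Σ_t [0,0]: t=0:+1/69120 = 1/69120
(3j)²=4/143 [(4 5 5; 2 -5 3)], sign=+1
⇒ 4πI² = 72/169
I = (-1)√(72/169/(4π)) = -0.18412721

-0.184127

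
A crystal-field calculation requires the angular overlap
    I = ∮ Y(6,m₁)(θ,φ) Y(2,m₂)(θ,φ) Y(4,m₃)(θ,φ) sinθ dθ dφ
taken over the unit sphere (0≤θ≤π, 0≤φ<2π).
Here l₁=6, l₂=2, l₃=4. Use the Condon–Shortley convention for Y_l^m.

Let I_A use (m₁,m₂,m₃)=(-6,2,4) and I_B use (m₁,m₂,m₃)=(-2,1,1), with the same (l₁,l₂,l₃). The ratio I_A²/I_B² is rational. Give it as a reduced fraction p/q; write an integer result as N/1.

495/224

l's match ⇒ only the (l;m) 3-j factors differ between A and B.
A: triangle coeff Δ(6,2,4) = 1/6435; Σ_t [4,4]: t=4:+1/967680 = 1/967680; (3j)²=1/13 [(6 2 4; -6 2 4)], sign=+1
B: triangle coeff Δ(6,2,4) = 1/6435; Σ_t [3,3]: t=3:−1/4320 = -1/4320; (3j)²=224/6435 [(6 2 4; -2 1 1)], sign=+1
I_A²/I_B² = (1/13)/(224/6435) = 495/224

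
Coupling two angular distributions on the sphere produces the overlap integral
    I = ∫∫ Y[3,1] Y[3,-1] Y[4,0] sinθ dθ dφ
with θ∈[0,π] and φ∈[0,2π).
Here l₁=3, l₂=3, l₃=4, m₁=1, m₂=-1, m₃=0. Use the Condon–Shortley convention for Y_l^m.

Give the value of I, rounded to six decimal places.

m-sum 0 ✓  L=10 even ✓  0≤4≤6 ✓
Π(2lᵢ+1) = 7×7×9 = 441
triangle coeff Δ(3,3,4) = 1/34650
Σ_t [0,2]: t=0:+1/72 t=1:−1/16 t=2:+1/72 = -5/144
(3j)²=2/77 [(3 3 4; 0 0 0)], sign=-1
Σ_t [0,2]: t=0:+1/32 t=1:−1/36 t=2:+1/1152 = 5/1152
(3j)²=1/1386 [(3 3 4; 1 -1 0)], sign=+1
⇒ 4πI² = 1/121
I = (-1)√(1/121/(4π)) = -0.02564498

-0.025645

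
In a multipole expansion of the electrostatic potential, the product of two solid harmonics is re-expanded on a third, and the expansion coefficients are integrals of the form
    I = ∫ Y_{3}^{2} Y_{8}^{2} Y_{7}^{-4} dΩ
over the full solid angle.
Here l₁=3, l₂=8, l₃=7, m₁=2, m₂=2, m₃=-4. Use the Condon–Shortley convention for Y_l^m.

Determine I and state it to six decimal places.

Checks pass: Σm=0; 18 even; l₃=7∈[5,11].
(2·3+1)(2·8+1)(2·7+1) = 1785
Δ: 4! 2! 12! / 19! → 1/5290740
sum: t=1:−1/7257600 t=2:+1/2073600 t=3:−1/7257600 = 1/4838400
3j²(3 8 7; 0 0 0) = Δ·Π!·Σ² = 252/20995  (sign -1)
sum: t=0:+1/174182400 t=1:−1/26127360 = -17/522547200
3j²(3 8 7; 2 2 -4) = Δ·Π!·Σ² = 935/62244  (sign +1)
combine: 4πI² = 1785·252/20995·935/62244 = 19635/61009
take √, sign -1: I = -0.16003448

-0.160034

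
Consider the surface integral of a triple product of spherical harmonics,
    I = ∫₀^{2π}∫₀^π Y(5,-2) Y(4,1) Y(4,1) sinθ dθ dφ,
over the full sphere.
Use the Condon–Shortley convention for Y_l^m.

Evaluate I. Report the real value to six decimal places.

0.000000

L=13 odd ⇒ parity kills the (l;000) factor ⇒ I = 0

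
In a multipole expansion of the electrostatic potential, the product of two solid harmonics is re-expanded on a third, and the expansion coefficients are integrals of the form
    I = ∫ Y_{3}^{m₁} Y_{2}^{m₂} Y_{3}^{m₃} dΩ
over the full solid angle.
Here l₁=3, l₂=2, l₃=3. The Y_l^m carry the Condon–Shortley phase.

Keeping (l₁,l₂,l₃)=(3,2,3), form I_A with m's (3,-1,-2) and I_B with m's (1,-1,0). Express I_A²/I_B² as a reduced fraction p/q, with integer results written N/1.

25/2

l's match ⇒ only the (l;m) 3-j factors differ between A and B.
A: triangle coeff Δ(3,2,3) = 1/3780; Σ_t [0,0]: t=0:+1/48 = 1/48; (3j)²=5/84 [(3 2 3; 3 -1 -2)], sign=-1
B: triangle coeff Δ(3,2,3) = 1/3780; Σ_t [0,1]: t=0:+1/8 t=1:−1/12 = 1/24; (3j)²=1/210 [(3 2 3; 1 -1 0)], sign=-1
I_A²/I_B² = (5/84)/(1/210) = 25/2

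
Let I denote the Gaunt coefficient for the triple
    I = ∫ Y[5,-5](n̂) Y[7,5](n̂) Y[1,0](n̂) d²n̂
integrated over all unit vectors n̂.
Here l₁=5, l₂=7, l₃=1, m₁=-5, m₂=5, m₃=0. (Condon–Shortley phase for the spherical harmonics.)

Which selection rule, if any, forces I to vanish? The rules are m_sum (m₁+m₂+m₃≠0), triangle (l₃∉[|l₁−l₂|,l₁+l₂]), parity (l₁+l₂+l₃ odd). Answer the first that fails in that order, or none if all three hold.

azimuthal sum: -5 + 5 + 0 = 0  ✓
2 ≤ 1 ≤ 12 (triangle on l)  ✗
L = 5 + 7 + 1 = 13 (odd)

triangle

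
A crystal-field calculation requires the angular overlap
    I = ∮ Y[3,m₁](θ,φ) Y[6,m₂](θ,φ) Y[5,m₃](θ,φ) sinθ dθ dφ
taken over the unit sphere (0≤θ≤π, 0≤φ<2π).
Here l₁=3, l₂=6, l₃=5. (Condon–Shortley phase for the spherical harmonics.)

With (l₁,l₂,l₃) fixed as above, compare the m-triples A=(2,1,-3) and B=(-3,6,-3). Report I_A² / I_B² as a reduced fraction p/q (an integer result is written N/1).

64/33

Shared (l₁,l₂,l₃)=(3,6,5): N and (l;000)² cancel in I_A²/I_B².
A: Δ = 4!·2!·8!/15! = 1/675675; Racah Σ t=0..1: t=0:+1/120960 t=1:−1/17280 = -1/20160; ⇒ 3j(3 6 5; 2 1 -3)² = 64/3003, sgn -1
B: Δ = 4!·2!·8!/15! = 1/675675; Racah Σ t=4..4: t=4:+1/1935360 = 1/1935360; ⇒ 3j(3 6 5; -3 6 -3)² = 1/91, sgn +1
I_A²/I_B² = (64/3003)/(1/91) = 64/33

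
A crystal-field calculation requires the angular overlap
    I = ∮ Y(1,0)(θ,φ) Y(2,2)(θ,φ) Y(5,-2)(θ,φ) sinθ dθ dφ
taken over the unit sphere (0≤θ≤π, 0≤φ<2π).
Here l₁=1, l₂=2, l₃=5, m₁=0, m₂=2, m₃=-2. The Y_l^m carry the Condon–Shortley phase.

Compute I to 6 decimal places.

0.000000

triangle: need 1≤l₃≤3, have 5; I=0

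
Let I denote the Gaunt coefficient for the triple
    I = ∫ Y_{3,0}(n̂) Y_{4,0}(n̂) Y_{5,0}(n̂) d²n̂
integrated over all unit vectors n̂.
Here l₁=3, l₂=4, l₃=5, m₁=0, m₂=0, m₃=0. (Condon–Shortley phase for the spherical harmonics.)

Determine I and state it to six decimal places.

Rules hold: Σm=0, L=12 even, 1≤5≤7.
N = 7·9·11 = 693
Δ = 2!·4!·6!/13! = 1/180180
Racah Σ t=0..2: t=0:+1/576 t=1:−1/144 t=2:+1/576 = -1/288
⇒ 3j(3 4 5; 0 0 0)² = 20/1001, sgn +1
(m-triple is (0,0,0) — same symbol as above.)
4πI² = N·(3j₀)²·(3jₘ)² = 3600/13013
I = +1·√(0.276646/4π) = 0.14837393

0.148374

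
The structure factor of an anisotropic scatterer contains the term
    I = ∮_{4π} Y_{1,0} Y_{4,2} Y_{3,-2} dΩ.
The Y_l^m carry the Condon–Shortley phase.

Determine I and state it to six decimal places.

Checks pass: Σm=0; 8 even; l₃=3∈[3,5].
(2·1+1)(2·4+1)(2·3+1) = 189
Δ: 2! 0! 6! / 9! → 1/252
sum: t=1:−1/36 = -1/36
3j²(1 4 3; 0 0 0) = Δ·Π!·Σ² = 4/63  (sign +1)
sum: t=1:−1/120 = -1/120
3j²(1 4 3; 0 2 -2) = Δ·Π!·Σ² = 1/21  (sign +1)
combine: 4πI² = 189·4/63·1/21 = 4/7
take √, sign +1: I = 0.21324362

0.213244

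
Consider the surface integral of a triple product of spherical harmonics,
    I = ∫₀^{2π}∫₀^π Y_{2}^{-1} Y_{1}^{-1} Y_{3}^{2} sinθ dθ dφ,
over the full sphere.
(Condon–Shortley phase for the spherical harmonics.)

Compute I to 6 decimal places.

0.261169

Rules hold: Σm=0, L=6 even, 1≤3≤3.
N = 5·3·7 = 105
Δ = 0!·4!·2!/7! = 1/105
Racah Σ t=0..0: t=0:+1/4 = 1/4
⇒ 3j(2 1 3; 0 0 0)² = 3/35, sgn -1
Racah Σ t=0..0: t=0:+1/12 = 1/12
⇒ 3j(2 1 3; -1 -1 2)² = 2/21, sgn -1
4πI² = N·(3j₀)²·(3jₘ)² = 6/7
I = +1·√(0.857143/4π) = 0.26116903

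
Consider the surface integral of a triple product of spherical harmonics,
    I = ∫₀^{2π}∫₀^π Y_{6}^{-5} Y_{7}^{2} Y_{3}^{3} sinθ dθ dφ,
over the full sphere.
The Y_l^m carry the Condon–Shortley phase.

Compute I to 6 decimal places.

Checks pass: Σm=0; 16 even; l₃=3∈[1,13].
(2·6+1)(2·7+1)(2·3+1) = 1365
Δ: 10! 2! 4! / 17! → 1/2042040
sum: t=4:+1/207360 t=5:−1/57600 t=6:+1/207360 = -1/129600
3j²(6 7 3; 0 0 0) = Δ·Π!·Σ² = 168/12155  (sign +1)
sum: t=9:−1/17418240 = -1/17418240
3j²(6 7 3; -5 2 3) = Δ·Π!·Σ² = 25/12376  (sign -1)
combine: 4πI² = 1365·168/12155·25/12376 = 1575/41327
take √, sign -1: I = -0.05507042

-0.055070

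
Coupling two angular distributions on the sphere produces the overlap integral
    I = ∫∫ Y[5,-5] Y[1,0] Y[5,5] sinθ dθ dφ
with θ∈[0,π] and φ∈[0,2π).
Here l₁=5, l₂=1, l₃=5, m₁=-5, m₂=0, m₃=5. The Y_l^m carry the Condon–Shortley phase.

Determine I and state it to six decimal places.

l₁+l₂+l₃=11 is odd: 3j(l;000)=0 ⇒ I=0

0.000000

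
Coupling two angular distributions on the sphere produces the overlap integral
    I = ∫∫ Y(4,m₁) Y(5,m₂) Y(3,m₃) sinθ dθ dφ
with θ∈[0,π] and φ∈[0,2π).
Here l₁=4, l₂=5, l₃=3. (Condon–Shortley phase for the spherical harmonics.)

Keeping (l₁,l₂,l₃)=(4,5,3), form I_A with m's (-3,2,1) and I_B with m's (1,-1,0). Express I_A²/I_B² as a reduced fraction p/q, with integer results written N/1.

l's match ⇒ only the (l;m) 3-j factors differ between A and B.
A: triangle coeff Δ(4,5,3) = 1/180180; Σ_t [5,6]: t=5:−1/960 t=6:+1/4320 = -7/8640; (3j)²=343/12870 [(4 5 3; -3 2 1)], sign=-1
B: triangle coeff Δ(4,5,3) = 1/180180; Σ_t [1,3]: t=1:−1/1440 t=2:+1/192 t=3:−1/432 = 19/8640; (3j)²=361/30030 [(4 5 3; 1 -1 0)], sign=-1
I_A²/I_B² = (343/12870)/(361/30030) = 2401/1083

2401/1083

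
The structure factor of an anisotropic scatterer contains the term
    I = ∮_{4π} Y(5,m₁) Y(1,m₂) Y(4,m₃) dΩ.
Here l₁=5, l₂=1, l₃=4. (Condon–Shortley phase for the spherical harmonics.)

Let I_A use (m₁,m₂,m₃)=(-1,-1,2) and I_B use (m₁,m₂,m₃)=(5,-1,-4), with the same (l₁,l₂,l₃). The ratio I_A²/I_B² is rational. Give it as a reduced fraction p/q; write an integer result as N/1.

2/15

Shared (l₁,l₂,l₃)=(5,1,4): N and (l;000)² cancel in I_A²/I_B².
A: Δ = 2!·8!·0!/11! = 1/495; Racah Σ t=0..0: t=0:+1/2880 = 1/2880; ⇒ 3j(5 1 4; -1 -1 2)² = 2/165, sgn +1
B: Δ = 2!·8!·0!/11! = 1/495; Racah Σ t=0..0: t=0:+1/80640 = 1/80640; ⇒ 3j(5 1 4; 5 -1 -4)² = 1/11, sgn +1
I_A²/I_B² = (2/165)/(1/11) = 2/15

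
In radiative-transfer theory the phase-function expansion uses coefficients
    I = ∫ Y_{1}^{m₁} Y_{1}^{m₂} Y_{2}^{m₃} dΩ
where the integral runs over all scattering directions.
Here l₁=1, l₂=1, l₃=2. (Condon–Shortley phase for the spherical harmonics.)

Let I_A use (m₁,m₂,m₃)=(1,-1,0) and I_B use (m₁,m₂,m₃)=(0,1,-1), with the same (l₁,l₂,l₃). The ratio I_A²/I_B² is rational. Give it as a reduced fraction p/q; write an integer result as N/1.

1/3

Shared (l₁,l₂,l₃)=(1,1,2): N and (l;000)² cancel in I_A²/I_B².
A: Δ = 0!·2!·2!/5! = 1/30; Racah Σ t=0..0: t=0:+1/4 = 1/4; ⇒ 3j(1 1 2; 1 -1 0)² = 1/30, sgn +1
B: Δ = 0!·2!·2!/5! = 1/30; Racah Σ t=0..0: t=0:+1/2 = 1/2; ⇒ 3j(1 1 2; 0 1 -1)² = 1/10, sgn -1
I_A²/I_B² = (1/30)/(1/10) = 1/3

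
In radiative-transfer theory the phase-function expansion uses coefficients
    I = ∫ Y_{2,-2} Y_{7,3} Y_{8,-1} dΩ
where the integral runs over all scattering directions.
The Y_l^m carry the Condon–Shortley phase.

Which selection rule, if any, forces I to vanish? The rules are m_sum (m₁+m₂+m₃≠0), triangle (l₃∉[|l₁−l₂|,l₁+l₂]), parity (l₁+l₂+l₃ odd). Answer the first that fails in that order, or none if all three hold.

m₁+m₂+m₃ = -2 + 3 − 1 = 0  ✓
triangle: |2−7|=5 ≤ l₃=8 ≤ 2+7=9  ✓
parity: l₁+l₂+l₃ = 17 is odd  ✗

parity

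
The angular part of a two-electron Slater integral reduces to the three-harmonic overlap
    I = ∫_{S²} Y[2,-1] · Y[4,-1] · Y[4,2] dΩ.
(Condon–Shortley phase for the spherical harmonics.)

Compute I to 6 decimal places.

m-sum 0 ✓  L=10 even ✓  2≤4≤6 ✓
Π(2lᵢ+1) = 5×9×9 = 405
triangle coeff Δ(2,4,4) = 1/13860
Σ_t [0,2]: t=0:+1/192 t=1:−1/36 t=2:+1/192 = -5/288
(3j)²=20/693 [(2 4 4; 0 0 0)], sign=-1
Σ_t [1,2]: t=1:−1/96 t=2:+1/240 = -1/160
(3j)²=27/1540 [(2 4 4; -1 -1 2)], sign=-1
⇒ 4πI² = 1215/5929
I = (+1)√(1215/5929/(4π)) = 0.12770047

0.127700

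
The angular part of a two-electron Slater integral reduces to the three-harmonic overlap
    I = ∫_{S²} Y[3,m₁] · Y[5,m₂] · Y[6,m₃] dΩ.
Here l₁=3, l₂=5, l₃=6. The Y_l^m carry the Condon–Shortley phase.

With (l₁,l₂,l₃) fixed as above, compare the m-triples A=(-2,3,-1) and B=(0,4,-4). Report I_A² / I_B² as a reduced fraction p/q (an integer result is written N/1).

64/45

Shared (l₁,l₂,l₃)=(3,5,6): N and (l;000)² cancel in I_A²/I_B².
A: Δ = 2!·4!·8!/15! = 1/675675; Racah Σ t=1..2: t=1:−1/120960 t=2:+1/17280 = 1/20160; ⇒ 3j(3 5 6; -2 3 -1)² = 64/3003, sgn -1
B: Δ = 2!·4!·8!/15! = 1/675675; Racah Σ t=1..2: t=1:−1/161280 t=2:+1/60480 = 1/96768; ⇒ 3j(3 5 6; 0 4 -4)² = 15/1001, sgn +1
I_A²/I_B² = (64/3003)/(15/1001) = 64/45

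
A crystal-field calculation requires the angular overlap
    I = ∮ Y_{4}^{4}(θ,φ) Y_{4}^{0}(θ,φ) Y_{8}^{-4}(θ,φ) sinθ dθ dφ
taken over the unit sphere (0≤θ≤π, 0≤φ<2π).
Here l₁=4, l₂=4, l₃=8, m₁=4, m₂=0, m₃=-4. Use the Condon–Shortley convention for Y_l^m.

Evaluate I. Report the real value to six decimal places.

Rules hold: Σm=0, L=16 even, 0≤8≤8.
N = 9·9·17 = 1377
Δ = 0!·8!·8!/17! = 1/218790
Racah Σ t=0..0: t=0:+1/331776 = 1/331776
⇒ 3j(4 4 8; 0 0 0)² = 490/21879, sgn +1
Racah Σ t=0..0: t=0:+1/23224320 = 1/23224320
⇒ 3j(4 4 8; 4 0 -4)² = 1/442, sgn +1
4πI² = N·(3j₀)²·(3jₘ)² = 2205/31603
I = +1·√(0.0697719/4π) = 0.07451354

0.074514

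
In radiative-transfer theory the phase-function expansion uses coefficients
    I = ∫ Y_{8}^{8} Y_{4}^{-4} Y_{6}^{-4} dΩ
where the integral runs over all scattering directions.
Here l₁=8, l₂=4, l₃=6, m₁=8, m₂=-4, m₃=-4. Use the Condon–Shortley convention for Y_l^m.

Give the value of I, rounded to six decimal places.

Rules hold: Σm=0, L=18 even, 4≤6≤12.
N = 17·9·13 = 1989
Δ = 6!·10!·2!/19! = 1/23279256
Racah Σ t=2..4: t=2:+1/1658880 t=3:−1/518400 t=4:+1/1658880 = -1/1382400
⇒ 3j(8 4 6; 0 0 0)² = 504/46189, sgn -1
Racah Σ t=0..0: t=0:+1/5225472000 = 1/5225472000
⇒ 3j(8 4 6; 8 -4 -4)² = 28/2907, sgn +1
4πI² = N·(3j₀)²·(3jₘ)² = 14112/67507
I = -1·√(0.209045/4π) = -0.12897779

-0.128978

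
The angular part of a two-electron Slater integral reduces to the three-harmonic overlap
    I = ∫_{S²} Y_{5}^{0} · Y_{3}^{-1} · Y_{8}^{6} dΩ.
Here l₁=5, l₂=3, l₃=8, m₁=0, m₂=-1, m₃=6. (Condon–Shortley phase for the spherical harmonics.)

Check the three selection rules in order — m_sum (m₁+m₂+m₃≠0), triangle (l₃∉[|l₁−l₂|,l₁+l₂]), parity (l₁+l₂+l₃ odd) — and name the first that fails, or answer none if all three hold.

Σmᵢ = 5  ✗
l₃∈[|l₁−l₂|,l₁+l₂]=[2,8], have l₃=8
Σlᵢ = 16 ⇒ even

m_sum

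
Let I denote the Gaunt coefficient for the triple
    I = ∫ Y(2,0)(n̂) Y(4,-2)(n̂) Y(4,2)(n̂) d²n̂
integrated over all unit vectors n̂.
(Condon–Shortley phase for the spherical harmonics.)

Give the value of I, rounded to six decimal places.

0.065536

Rules hold: Σm=0, L=10 even, 2≤4≤6.
N = 5·9·9 = 405
Δ = 2!·2!·6!/11! = 1/13860
Racah Σ t=0..2: t=0:+1/192 t=1:−1/36 t=2:+1/192 = -5/288
⇒ 3j(2 4 4; 0 0 0)² = 20/693, sgn -1
Racah Σ t=0..2: t=0:+1/192 t=1:−1/120 t=2:+1/2880 = -1/360
⇒ 3j(2 4 4; 0 -2 2)² = 16/3465, sgn -1
4πI² = N·(3j₀)²·(3jₘ)² = 320/5929
I = +1·√(0.053972/4π) = 0.06553591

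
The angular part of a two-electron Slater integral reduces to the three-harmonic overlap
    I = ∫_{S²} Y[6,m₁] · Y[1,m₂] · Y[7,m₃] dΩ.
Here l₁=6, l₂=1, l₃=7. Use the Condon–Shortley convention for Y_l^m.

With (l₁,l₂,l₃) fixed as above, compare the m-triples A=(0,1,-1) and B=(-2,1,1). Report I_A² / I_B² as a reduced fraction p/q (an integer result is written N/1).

l's match ⇒ only the (l;m) 3-j factors differ between A and B.
A: triangle coeff Δ(6,1,7) = 1/1365; Σ_t [0,0]: t=0:+1/1036800 = 1/1036800; (3j)²=4/195 [(6 1 7; 0 1 -1)], sign=+1
B: triangle coeff Δ(6,1,7) = 1/1365; Σ_t [0,0]: t=0:+1/1935360 = 1/1935360; (3j)²=1/91 [(6 1 7; -2 1 1)], sign=+1
I_A²/I_B² = (4/195)/(1/91) = 28/15

28/15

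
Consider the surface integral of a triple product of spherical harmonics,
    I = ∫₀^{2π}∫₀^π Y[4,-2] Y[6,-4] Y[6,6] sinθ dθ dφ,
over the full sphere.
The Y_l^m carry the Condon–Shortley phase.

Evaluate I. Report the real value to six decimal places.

0.174397

m-sum 0 ✓  L=16 even ✓  2≤6≤10 ✓
Π(2lᵢ+1) = 9×13×13 = 1521
triangle coeff Δ(4,6,6) = 1/15315300
Σ_t [0,4]: t=0:+1/829440 t=1:−1/25920 t=2:+1/9216 t=3:−1/25920 t=4:+1/829440 = 7/207360
(3j)²=28/2431 [(4 6 6; 0 0 0)], sign=+1
Σ_t [2,2]: t=2:+1/3870720 = 1/3870720
(3j)²=135/6188 [(4 6 6; -2 -4 6)], sign=+1
⇒ 4πI² = 1215/3179
I = (+1)√(1215/3179/(4π)) = 0.17439657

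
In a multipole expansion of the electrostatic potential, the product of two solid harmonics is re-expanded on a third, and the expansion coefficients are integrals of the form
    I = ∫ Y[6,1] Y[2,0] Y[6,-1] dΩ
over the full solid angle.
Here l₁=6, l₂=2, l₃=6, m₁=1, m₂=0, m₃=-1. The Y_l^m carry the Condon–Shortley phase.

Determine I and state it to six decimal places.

m-sum 0 ✓  L=14 even ✓  4≤6≤8 ✓
Π(2lᵢ+1) = 13×5×13 = 845
triangle coeff Δ(6,2,6) = 1/90090
Σ_t [0,2]: t=0:+1/69120 t=1:−1/14400 t=2:+1/69120 = -7/172800
(3j)²=14/715 [(6 2 6; 0 0 0)], sign=-1
Σ_t [0,2]: t=0:+1/57600 t=1:−1/17280 t=2:+1/120960 = -13/403200
(3j)²=13/770 [(6 2 6; 1 0 -1)], sign=+1
⇒ 4πI² = 169/605
I = (-1)√(169/605/(4π)) = -0.14909419

-0.149094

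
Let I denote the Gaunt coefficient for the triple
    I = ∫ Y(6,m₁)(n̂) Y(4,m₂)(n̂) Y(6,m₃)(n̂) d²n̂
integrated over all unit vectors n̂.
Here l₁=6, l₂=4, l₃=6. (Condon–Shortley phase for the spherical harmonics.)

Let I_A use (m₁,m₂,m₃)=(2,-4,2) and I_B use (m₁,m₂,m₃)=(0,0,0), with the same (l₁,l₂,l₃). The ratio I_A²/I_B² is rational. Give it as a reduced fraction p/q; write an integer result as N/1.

35/18

Shared (l₁,l₂,l₃)=(6,4,6): N and (l;000)² cancel in I_A²/I_B².
A: Δ = 4!·8!·4!/17! = 1/15315300; Racah Σ t=0..0: t=0:+1/331776 = 1/331776; ⇒ 3j(6 4 6; 2 -4 2)² = 490/21879, sgn +1
B: Δ = 4!·8!·4!/17! = 1/15315300; Racah Σ t=0..4: t=0:+1/829440 t=1:−1/25920 t=2:+1/9216 t=3:−1/25920 t=4:+1/829440 = 7/207360; ⇒ 3j(6 4 6; 0 0 0)² = 28/2431, sgn +1
I_A²/I_B² = (490/21879)/(28/2431) = 35/18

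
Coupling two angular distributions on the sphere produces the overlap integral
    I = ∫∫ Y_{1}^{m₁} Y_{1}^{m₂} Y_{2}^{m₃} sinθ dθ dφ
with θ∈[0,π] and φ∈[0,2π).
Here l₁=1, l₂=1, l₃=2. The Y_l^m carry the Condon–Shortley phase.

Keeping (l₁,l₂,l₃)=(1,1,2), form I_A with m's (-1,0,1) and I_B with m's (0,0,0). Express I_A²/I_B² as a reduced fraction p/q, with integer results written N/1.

Same 1,1,2: normalisation and zero-m 3j drop out of the ratio.
A: Δ: 0! 2! 2! / 5! → 1/30; sum: t=0:+1/2 = 1/2; 3j²(1 1 2; -1 0 1) = Δ·Π!·Σ² = 1/10  (sign -1)
B: Δ: 0! 2! 2! / 5! → 1/30; sum: t=0:+1/1 = 1/1; 3j²(1 1 2; 0 0 0) = Δ·Π!·Σ² = 2/15  (sign +1)
I_A²/I_B² = (1/10)/(2/15) = 3/4

3/4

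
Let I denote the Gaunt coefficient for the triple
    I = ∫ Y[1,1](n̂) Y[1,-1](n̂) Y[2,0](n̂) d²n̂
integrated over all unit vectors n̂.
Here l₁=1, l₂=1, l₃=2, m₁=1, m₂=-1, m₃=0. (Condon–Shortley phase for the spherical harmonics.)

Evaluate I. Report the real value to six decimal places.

0.126157

m-sum 0 ✓  L=4 even ✓  0≤2≤2 ✓
Π(2lᵢ+1) = 3×3×5 = 45
triangle coeff Δ(1,1,2) = 1/30
Σ_t [0,0]: t=0:+1/1 = 1/1
(3j)²=2/15 [(1 1 2; 0 0 0)], sign=+1
Σ_t [0,0]: t=0:+1/4 = 1/4
(3j)²=1/30 [(1 1 2; 1 -1 0)], sign=+1
⇒ 4πI² = 1/5
I = (+1)√(1/5/(4π)) = 0.12615663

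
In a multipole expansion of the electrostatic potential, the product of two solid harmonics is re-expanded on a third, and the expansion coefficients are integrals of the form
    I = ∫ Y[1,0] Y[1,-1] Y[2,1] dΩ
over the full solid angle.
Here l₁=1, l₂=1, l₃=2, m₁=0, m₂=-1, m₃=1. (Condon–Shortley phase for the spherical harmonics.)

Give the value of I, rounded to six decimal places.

-0.218510

Checks pass: Σm=0; 4 even; l₃=2∈[0,2].
(2·1+1)(2·1+1)(2·2+1) = 45
Δ: 0! 2! 2! / 5! → 1/30
sum: t=0:+1/1 = 1/1
3j²(1 1 2; 0 0 0) = Δ·Π!·Σ² = 2/15  (sign +1)
sum: t=0:+1/2 = 1/2
3j²(1 1 2; 0 -1 1) = Δ·Π!·Σ² = 1/10  (sign -1)
combine: 4πI² = 45·2/15·1/10 = 3/5
take √, sign -1: I = -0.21850969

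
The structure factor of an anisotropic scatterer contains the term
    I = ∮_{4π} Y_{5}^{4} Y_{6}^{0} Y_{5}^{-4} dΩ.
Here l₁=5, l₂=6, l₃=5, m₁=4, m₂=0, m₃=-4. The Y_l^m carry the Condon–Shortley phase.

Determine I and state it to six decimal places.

0.147273

m-sum 0 ✓  L=16 even ✓  1≤5≤11 ✓
Π(2lᵢ+1) = 11×13×11 = 1573
triangle coeff Δ(5,6,5) = 1/28588560
Σ_t [1,5]: t=1:−1/345600 t=2:+1/13824 t=3:−1/5184 t=4:+1/13824 t=5:−1/345600 = -7/129600
(3j)²=80/7293 [(5 6 5; 0 0 0)], sign=+1
Σ_t [0,1]: t=0:+1/3110400 t=1:−1/345600 = -1/388800
(3j)²=192/12155 [(5 6 5; 4 0 -4)], sign=+1
⇒ 4πI² = 1024/3757
I = (+1)√(1024/3757/(4π)) = 0.14727345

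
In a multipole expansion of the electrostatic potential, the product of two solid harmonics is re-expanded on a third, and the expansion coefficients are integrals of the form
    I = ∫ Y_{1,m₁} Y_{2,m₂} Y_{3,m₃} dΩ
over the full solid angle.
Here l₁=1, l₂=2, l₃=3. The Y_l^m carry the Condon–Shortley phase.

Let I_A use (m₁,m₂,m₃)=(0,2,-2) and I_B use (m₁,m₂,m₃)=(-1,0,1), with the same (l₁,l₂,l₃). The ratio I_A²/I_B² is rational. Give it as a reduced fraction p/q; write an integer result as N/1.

5/6

Same 1,2,3: normalisation and zero-m 3j drop out of the ratio.
A: Δ: 0! 2! 4! / 7! → 1/105; sum: t=0:+1/24 = 1/24; 3j²(1 2 3; 0 2 -2) = Δ·Π!·Σ² = 1/21  (sign -1)
B: Δ: 0! 2! 4! / 7! → 1/105; sum: t=0:+1/8 = 1/8; 3j²(1 2 3; -1 0 1) = Δ·Π!·Σ² = 2/35  (sign +1)
I_A²/I_B² = (1/21)/(2/35) = 5/6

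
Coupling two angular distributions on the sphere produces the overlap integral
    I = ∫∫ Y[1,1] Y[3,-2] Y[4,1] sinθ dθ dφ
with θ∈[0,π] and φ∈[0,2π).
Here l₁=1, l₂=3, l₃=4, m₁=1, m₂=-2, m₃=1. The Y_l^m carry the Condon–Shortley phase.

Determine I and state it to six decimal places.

-0.106622

m-sum 0 ✓  L=8 even ✓  2≤4≤4 ✓
Π(2lᵢ+1) = 3×7×9 = 189
triangle coeff Δ(1,3,4) = 1/252
Σ_t [0,0]: t=0:+1/36 = 1/36
(3j)²=4/63 [(1 3 4; 0 0 0)], sign=+1
Σ_t [0,0]: t=0:+1/240 = 1/240
(3j)²=1/84 [(1 3 4; 1 -2 1)], sign=-1
⇒ 4πI² = 1/7
I = (-1)√(1/7/(4π)) = -0.10662181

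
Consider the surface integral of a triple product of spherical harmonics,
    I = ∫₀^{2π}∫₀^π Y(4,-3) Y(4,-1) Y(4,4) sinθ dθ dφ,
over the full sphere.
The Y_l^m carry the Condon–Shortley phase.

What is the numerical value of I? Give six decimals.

-0.168431

Rules hold: Σm=0, L=12 even, 0≤4≤8.
N = 9·9·9 = 729
Δ = 4!·4!·4!/13! = 1/450450
Racah Σ t=0..4: t=0:+1/13824 t=1:−1/216 t=2:+1/64 t=3:−1/216 t=4:+1/13824 = 5/768
⇒ 3j(4 4 4; 0 0 0)² = 18/1001, sgn +1
Racah Σ t=3..3: t=3:−1/3456 = -1/3456
⇒ 3j(4 4 4; -3 -1 4)² = 35/1287, sgn -1
4πI² = N·(3j₀)²·(3jₘ)² = 7290/20449
I = -1·√(0.356497/4π) = -0.16843130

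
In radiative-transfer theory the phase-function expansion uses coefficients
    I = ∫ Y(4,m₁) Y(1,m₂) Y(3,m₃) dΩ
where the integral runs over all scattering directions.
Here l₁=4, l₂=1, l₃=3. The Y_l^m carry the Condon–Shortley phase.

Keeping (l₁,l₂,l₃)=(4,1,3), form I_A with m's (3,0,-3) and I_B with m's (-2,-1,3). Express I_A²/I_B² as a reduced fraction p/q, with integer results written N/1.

7/1

l's match ⇒ only the (l;m) 3-j factors differ between A and B.
A: triangle coeff Δ(4,1,3) = 1/252; Σ_t [1,1]: t=1:−1/720 = -1/720; (3j)²=1/36 [(4 1 3; 3 0 -3)], sign=-1
B: triangle coeff Δ(4,1,3) = 1/252; Σ_t [0,0]: t=0:+1/1440 = 1/1440; (3j)²=1/252 [(4 1 3; -2 -1 3)], sign=+1
I_A²/I_B² = (1/36)/(1/252) = 7/1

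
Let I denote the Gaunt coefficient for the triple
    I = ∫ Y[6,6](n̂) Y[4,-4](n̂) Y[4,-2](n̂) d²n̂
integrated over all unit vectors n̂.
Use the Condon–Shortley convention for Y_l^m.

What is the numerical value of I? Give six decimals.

-0.163436

Checks pass: Σm=0; 14 even; l₃=4∈[2,10].
(2·6+1)(2·4+1)(2·4+1) = 1053
Δ: 6! 6! 2! / 15! → 1/1261260
sum: t=2:+1/4608 t=3:−1/1296 t=4:+1/4608 = -7/20736
3j²(6 4 4; 0 0 0) = Δ·Π!·Σ² = 20/1287  (sign -1)
sum: t=0:+1/1036800 = 1/1036800
3j²(6 4 4; 6 -4 -2) = Δ·Π!·Σ² = 4/195  (sign +1)
combine: 4πI² = 1053·20/1287·4/195 = 48/143
take √, sign -1: I = -0.16343598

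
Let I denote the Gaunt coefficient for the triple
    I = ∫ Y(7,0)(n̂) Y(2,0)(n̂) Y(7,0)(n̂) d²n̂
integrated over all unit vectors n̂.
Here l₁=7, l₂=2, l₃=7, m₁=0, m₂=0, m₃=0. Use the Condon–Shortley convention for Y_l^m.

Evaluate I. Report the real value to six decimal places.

0.159836

Rules hold: Σm=0, L=16 even, 5≤7≤9.
N = 15·5·15 = 1125
Δ = 2!·12!·2!/17! = 1/185640
Racah Σ t=0..2: t=0:+1/2419200 t=1:−1/518400 t=2:+1/2419200 = -1/907200
⇒ 3j(7 2 7; 0 0 0)² = 56/3315, sgn +1
(m-triple is (0,0,0) — same symbol as above.)
4πI² = N·(3j₀)²·(3jₘ)² = 15680/48841
I = +1·√(0.321042/4π) = 0.15983645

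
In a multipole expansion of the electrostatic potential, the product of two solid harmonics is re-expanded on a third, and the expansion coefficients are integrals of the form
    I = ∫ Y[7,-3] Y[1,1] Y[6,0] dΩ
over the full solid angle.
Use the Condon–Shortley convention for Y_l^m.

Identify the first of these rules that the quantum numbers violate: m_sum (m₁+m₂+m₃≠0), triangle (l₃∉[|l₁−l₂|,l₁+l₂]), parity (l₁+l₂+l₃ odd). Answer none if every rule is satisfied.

m_sum

azimuthal sum: -3 + 1 + 0 = -2  ✗
6 ≤ 6 ≤ 8 (triangle on l)
L = 7 + 1 + 6 = 14 (even)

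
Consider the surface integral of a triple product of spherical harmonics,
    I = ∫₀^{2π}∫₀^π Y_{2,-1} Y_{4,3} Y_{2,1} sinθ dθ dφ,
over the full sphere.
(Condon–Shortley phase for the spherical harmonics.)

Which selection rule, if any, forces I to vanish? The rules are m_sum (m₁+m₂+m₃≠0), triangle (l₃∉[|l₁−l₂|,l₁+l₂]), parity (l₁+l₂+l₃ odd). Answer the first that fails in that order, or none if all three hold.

m_sum

m₁+m₂+m₃ = -1 + 3 + 1 = 3  ✗
triangle: |2−4|=2 ≤ l₃=2 ≤ 2+4=6
parity: l₁+l₂+l₃ = 8 is even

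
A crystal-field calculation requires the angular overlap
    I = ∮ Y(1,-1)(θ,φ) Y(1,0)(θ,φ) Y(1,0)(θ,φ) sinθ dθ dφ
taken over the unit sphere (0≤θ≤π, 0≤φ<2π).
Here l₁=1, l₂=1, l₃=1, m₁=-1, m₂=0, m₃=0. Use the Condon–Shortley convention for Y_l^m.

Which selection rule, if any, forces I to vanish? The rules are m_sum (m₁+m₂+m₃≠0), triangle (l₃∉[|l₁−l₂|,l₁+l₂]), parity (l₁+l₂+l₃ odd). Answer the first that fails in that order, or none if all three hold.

m_sum

m₁+m₂+m₃ = -1 + 0 + 0 = -1  ✗
triangle: |1−1|=0 ≤ l₃=1 ≤ 1+1=2
parity: l₁+l₂+l₃ = 3 is odd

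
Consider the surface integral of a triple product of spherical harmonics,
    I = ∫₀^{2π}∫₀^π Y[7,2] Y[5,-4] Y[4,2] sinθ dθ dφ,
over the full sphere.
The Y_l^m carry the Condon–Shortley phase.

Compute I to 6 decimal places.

Checks pass: Σm=0; 16 even; l₃=4∈[2,12].
(2·7+1)(2·5+1)(2·4+1) = 1485
Δ: 8! 6! 2! / 17! → 1/6126120
sum: t=3:−1/69120 t=4:+1/20736 t=5:−1/69120 = 1/51840
3j²(7 5 4; 0 0 0) = Δ·Π!·Σ² = 280/21879  (sign +1)
sum: t=0:+1/4838400 t=1:−1/483840 = -1/537600
3j²(7 5 4; 2 -4 2) = Δ·Π!·Σ² = 2187/170170  (sign -1)
combine: 4πI² = 1485·280/21879·2187/170170 = 131220/537251
take √, sign -1: I = -0.13941403

-0.139414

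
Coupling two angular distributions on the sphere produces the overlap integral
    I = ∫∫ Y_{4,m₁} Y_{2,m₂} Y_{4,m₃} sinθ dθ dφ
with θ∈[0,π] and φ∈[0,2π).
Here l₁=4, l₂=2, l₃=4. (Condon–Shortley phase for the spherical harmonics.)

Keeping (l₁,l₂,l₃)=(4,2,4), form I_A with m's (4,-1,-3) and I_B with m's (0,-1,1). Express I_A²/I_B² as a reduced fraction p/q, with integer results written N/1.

98/5

l's match ⇒ only the (l;m) 3-j factors differ between A and B.
A: triangle coeff Δ(4,2,4) = 1/13860; Σ_t [0,0]: t=0:+1/1440 = 1/1440; (3j)²=7/165 [(4 2 4; 4 -1 -3)], sign=-1
B: triangle coeff Δ(4,2,4) = 1/13860; Σ_t [0,1]: t=0:+1/96 t=1:−1/72 = -1/288; (3j)²=1/462 [(4 2 4; 0 -1 1)], sign=+1
I_A²/I_B² = (7/165)/(1/462) = 98/5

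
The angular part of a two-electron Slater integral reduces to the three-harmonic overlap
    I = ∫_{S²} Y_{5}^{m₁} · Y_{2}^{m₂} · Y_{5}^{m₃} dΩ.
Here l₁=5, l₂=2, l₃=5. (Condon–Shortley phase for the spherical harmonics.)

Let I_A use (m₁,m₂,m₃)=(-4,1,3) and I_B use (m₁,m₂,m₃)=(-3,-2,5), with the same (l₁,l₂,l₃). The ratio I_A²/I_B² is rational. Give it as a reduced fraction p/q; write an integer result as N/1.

49/10

l's match ⇒ only the (l;m) 3-j factors differ between A and B.
A: triangle coeff Δ(5,2,5) = 1/38610; Σ_t [1,2]: t=1:−1/80640 t=2:+1/10080 = 1/11520; (3j)²=49/1430 [(5 2 5; -4 1 3)], sign=+1
B: triangle coeff Δ(5,2,5) = 1/38610; Σ_t [0,0]: t=0:+1/161280 = 1/161280; (3j)²=1/143 [(5 2 5; -3 -2 5)], sign=+1
I_A²/I_B² = (49/1430)/(1/143) = 49/10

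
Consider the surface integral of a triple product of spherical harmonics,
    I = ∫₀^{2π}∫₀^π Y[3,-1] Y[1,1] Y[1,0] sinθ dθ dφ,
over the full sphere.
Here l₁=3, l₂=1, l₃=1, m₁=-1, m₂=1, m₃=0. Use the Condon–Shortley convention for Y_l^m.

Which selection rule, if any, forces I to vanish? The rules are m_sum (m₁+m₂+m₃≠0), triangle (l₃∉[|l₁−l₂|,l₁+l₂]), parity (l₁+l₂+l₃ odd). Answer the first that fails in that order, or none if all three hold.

m₁+m₂+m₃ = -1 + 1 + 0 = 0  ✓
triangle: |3−1|=2 ≤ l₃=1 ≤ 3+1=4  ✗
parity: l₁+l₂+l₃ = 5 is odd

triangle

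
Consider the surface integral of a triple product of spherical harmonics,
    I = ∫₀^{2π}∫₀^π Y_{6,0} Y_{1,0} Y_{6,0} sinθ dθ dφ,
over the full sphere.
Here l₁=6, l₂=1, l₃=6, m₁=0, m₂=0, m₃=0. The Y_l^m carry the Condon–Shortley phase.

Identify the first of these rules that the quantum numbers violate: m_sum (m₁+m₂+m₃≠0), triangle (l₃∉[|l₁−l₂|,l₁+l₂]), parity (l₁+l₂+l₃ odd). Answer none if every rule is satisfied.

parity

azimuthal sum: 0 + 0 + 0 = 0  ✓
5 ≤ 6 ≤ 7 (triangle on l)  ✓
L = 6 + 1 + 6 = 13 (odd)  ✗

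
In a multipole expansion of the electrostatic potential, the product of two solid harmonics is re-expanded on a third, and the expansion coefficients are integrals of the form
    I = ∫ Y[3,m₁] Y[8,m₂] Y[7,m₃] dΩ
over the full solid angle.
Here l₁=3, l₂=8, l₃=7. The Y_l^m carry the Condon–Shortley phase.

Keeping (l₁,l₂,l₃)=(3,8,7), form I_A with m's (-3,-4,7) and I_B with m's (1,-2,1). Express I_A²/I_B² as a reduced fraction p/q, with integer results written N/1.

91/2738

Shared (l₁,l₂,l₃)=(3,8,7): N and (l;000)² cancel in I_A²/I_B².
A: Δ = 4!·2!·12!/19! = 1/5290740; Racah Σ t=4..4: t=4:+1/22992076800 = 1/22992076800; ⇒ 3j(3 8 7; -3 -4 7)² = 1/3876, sgn +1
B: Δ = 4!·2!·12!/19! = 1/5290740; Racah Σ t=0..2: t=0:+1/24883200 t=1:−1/3628800 t=2:+1/7741440 = -37/348364800; ⇒ 3j(3 8 7; 1 -2 1)² = 1369/176358, sgn -1
I_A²/I_B² = (1/3876)/(1369/176358) = 91/2738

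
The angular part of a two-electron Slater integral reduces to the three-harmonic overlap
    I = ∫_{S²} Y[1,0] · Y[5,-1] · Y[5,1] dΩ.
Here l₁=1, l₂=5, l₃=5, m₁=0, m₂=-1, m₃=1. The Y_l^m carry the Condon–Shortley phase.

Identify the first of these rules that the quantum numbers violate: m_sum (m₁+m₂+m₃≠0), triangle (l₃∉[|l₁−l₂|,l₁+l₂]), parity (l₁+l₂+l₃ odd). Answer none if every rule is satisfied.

azimuthal sum: 0 − 1 + 1 = 0  ✓
4 ≤ 5 ≤ 6 (triangle on l)  ✓
L = 1 + 5 + 5 = 11 (odd)  ✗

parity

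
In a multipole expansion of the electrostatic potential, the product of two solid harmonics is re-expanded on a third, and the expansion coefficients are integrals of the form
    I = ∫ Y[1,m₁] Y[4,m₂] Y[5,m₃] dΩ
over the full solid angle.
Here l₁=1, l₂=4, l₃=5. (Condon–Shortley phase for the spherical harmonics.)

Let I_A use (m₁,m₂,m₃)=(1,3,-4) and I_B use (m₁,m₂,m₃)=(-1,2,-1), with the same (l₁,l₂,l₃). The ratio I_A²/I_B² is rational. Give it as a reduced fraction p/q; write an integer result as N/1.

Same 1,4,5: normalisation and zero-m 3j drop out of the ratio.
A: Δ: 0! 2! 8! / 11! → 1/495; sum: t=0:+1/10080 = 1/10080; 3j²(1 4 5; 1 3 -4) = Δ·Π!·Σ² = 4/55  (sign -1)
B: Δ: 0! 2! 8! / 11! → 1/495; sum: t=0:+1/2880 = 1/2880; 3j²(1 4 5; -1 2 -1) = Δ·Π!·Σ² = 2/165  (sign +1)
I_A²/I_B² = (4/55)/(2/165) = 6/1

6/1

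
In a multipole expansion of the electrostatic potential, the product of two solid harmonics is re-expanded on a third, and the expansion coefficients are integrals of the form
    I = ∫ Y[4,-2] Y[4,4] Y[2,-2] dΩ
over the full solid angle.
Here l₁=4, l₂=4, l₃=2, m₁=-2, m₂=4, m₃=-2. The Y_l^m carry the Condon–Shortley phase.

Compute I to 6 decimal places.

m-sum 0 ✓  L=10 even ✓  0≤2≤8 ✓
Π(2lᵢ+1) = 9×9×5 = 405
triangle coeff Δ(4,4,2) = 1/13860
Σ_t [2,4]: t=2:+1/192 t=3:−1/36 t=4:+1/192 = -5/288
(3j)²=20/693 [(4 4 2; 0 0 0)], sign=-1
Σ_t [6,6]: t=6:+1/2880 = 1/2880
(3j)²=2/165 [(4 4 2; -2 4 -2)], sign=+1
⇒ 4πI² = 120/847
I = (-1)√(120/847/(4π)) = -0.10618031

-0.106180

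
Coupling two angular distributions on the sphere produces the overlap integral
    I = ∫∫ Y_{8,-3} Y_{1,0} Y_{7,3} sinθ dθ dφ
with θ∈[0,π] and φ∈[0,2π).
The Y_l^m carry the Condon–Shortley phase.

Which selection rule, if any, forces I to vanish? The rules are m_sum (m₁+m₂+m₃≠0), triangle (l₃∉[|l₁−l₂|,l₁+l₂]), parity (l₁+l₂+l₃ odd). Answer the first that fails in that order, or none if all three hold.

Σmᵢ = 0  ✓
l₃∈[|l₁−l₂|,l₁+l₂]=[7,9], have l₃=7  ✓
Σlᵢ = 16 ⇒ even  ✓

none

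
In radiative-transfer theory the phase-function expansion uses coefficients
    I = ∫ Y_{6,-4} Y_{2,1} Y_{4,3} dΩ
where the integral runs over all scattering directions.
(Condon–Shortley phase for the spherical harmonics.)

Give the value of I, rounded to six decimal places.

0.246389

Checks pass: Σm=0; 12 even; l₃=4∈[4,8].
(2·6+1)(2·2+1)(2·4+1) = 585
Δ: 4! 8! 0! / 13! → 1/6435
sum: t=2:+1/2304 = 1/2304
3j²(6 2 4; 0 0 0) = Δ·Π!·Σ² = 5/143  (sign +1)
sum: t=3:−1/30240 = -1/30240
3j²(6 2 4; -4 1 3) = Δ·Π!·Σ² = 16/429  (sign +1)
combine: 4πI² = 585·5/143·16/429 = 1200/1573
take √, sign +1: I = 0.24638901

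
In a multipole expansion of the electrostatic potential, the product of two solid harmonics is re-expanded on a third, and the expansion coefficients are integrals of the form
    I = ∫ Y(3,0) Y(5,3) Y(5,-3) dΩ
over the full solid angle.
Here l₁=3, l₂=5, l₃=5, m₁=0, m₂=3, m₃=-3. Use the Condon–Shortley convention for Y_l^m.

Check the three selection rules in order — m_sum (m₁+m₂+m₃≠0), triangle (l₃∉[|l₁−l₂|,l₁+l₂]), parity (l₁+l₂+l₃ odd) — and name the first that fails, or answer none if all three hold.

azimuthal sum: 0 + 3 − 3 = 0  ✓
2 ≤ 5 ≤ 8 (triangle on l)  ✓
L = 3 + 5 + 5 = 13 (odd)  ✗

parity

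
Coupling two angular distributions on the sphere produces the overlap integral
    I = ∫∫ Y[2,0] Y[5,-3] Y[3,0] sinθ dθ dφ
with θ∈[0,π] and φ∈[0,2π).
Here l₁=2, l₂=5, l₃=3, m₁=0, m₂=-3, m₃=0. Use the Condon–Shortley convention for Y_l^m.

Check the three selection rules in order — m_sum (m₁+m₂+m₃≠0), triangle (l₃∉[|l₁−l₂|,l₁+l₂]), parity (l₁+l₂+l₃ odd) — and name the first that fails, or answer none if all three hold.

m_sum

azimuthal sum: 0 − 3 + 0 = -3  ✗
3 ≤ 3 ≤ 7 (triangle on l)
L = 2 + 5 + 3 = 10 (even)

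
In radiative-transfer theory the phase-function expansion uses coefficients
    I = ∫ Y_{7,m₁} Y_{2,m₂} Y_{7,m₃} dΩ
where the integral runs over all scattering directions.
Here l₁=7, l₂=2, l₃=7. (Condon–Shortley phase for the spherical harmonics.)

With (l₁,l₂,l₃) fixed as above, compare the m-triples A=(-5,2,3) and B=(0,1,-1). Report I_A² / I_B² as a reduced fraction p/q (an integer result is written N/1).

l's match ⇒ only the (l;m) 3-j factors differ between A and B.
A: triangle coeff Δ(7,2,7) = 1/185640; Σ_t [2,2]: t=2:+1/29030400 = 1/29030400; (3j)²=99/7735 [(7 2 7; -5 2 3)], sign=+1
B: triangle coeff Δ(7,2,7) = 1/185640; Σ_t [1,2]: t=1:−1/1036800 t=2:+1/1209600 = -1/7257600; (3j)²=1/2210 [(7 2 7; 0 1 -1)], sign=-1
I_A²/I_B² = (99/7735)/(1/2210) = 198/7

198/7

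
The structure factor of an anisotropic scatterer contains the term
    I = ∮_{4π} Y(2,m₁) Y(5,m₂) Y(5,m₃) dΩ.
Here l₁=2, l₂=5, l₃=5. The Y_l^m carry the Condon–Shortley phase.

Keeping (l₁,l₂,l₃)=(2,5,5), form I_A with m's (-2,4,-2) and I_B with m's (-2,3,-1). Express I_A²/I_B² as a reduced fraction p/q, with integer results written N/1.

l's match ⇒ only the (l;m) 3-j factors differ between A and B.
A: triangle coeff Δ(2,5,5) = 1/38610; Σ_t [2,2]: t=2:+1/20160 = 1/20160; (3j)²=12/715 [(2 5 5; -2 4 -2)], sign=-1
B: triangle coeff Δ(2,5,5) = 1/38610; Σ_t [2,2]: t=2:+1/5760 = 1/5760; (3j)²=56/2145 [(2 5 5; -2 3 -1)], sign=+1
I_A²/I_B² = (12/715)/(56/2145) = 9/14

9/14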